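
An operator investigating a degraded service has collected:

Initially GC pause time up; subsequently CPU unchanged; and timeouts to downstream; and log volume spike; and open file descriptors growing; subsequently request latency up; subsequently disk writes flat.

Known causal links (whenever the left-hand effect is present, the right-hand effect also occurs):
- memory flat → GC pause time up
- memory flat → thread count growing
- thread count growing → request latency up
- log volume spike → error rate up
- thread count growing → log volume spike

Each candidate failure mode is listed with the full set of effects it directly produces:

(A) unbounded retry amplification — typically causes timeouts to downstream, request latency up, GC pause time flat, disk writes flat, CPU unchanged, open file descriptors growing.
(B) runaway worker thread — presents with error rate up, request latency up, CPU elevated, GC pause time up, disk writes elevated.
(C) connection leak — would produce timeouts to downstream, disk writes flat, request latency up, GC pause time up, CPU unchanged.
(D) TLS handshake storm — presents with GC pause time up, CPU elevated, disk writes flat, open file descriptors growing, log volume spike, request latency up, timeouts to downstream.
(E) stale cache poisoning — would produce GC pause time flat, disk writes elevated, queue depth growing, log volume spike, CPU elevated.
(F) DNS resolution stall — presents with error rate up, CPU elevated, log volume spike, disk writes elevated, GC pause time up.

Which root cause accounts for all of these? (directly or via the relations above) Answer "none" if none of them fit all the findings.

Testing each hypothesis:
(A) unbounded retry amplification — GC pause time up ✗; CPU unchanged ✓; timeouts to downstream ✓; log volume spike ✗; open file descriptors growing ✓; request latency up ✓; disk writes flat ✓
(B) runaway worker thread — GC pause time up ✓; CPU unchanged ✗; timeouts to downstream ✗; log volume spike ✗; open file descriptors growing ✗; request latency up ✓; disk writes flat ✗
(C) connection leak — GC pause time up ✓; CPU unchanged ✓; timeouts to downstream ✓; log volume spike ✗; open file descriptors growing ✗; request latency up ✓; disk writes flat ✓
(D) TLS handshake storm — GC pause time up ✓; CPU unchanged ✗; timeouts to downstream ✓; log volume spike ✓; open file descriptors growing ✓; request latency up ✓; disk writes flat ✓
(E) stale cache poisoning — fails on GC pause time up, CPU unchanged, timeouts to downstream, open file descriptors growing, request latency up, disk writes flat (predicts GC pause time flat, not GC pause time up; predicts CPU elevated, not CPU unchanged; predicts disk writes elevated, not disk writes flat)
(F) DNS resolution stall — fails on CPU unchanged, timeouts to downstream, open file descriptors growing, request latency up, disk writes flat (predicts CPU elevated, not CPU unchanged; predicts disk writes elevated, not disk writes flat)
No candidate is consistent with all observations.

none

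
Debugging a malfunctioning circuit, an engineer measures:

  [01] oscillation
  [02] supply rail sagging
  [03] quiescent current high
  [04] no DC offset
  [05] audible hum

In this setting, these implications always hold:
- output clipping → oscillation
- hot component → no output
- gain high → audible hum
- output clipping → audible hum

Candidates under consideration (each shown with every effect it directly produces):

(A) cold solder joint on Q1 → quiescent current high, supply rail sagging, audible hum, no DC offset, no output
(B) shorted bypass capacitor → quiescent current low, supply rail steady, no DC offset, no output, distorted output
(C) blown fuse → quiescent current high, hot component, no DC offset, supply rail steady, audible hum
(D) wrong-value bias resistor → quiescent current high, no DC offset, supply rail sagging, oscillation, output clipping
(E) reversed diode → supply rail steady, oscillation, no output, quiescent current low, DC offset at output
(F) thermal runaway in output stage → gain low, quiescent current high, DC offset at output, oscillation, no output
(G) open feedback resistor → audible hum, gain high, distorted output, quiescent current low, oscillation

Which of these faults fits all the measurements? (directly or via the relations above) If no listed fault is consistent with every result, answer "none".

Testing each hypothesis:
(A) cold solder joint on Q1 — does not account for oscillation
(B) shorted bypass capacitor — oscillation NO; supply rail sagging NO; quiescent current high NO; no DC offset yes; audible hum NO
(C) blown fuse — fails on oscillation, supply rail sagging (predicts supply rail steady, not supply rail sagging)
(D) wrong-value bias resistor — oscillation yes; supply rail sagging yes; quiescent current high yes; no DC offset yes; audible hum yes (via output clipping → audible hum)
(E) reversed diode — fails on supply rail sagging, quiescent current high, no DC offset, audible hum (predicts supply rail steady, not supply rail sagging; predicts quiescent current low, not quiescent current high; predicts DC offset at output, not no DC offset)
(F) thermal runaway in output stage — oscillation yes; supply rail sagging NO; quiescent current high yes; no DC offset NO; audible hum NO
(G) open feedback resistor — fails on supply rail sagging, quiescent current high, no DC offset (predicts quiescent current low, not quiescent current high)
(D) is the only candidate with no mismatches.

D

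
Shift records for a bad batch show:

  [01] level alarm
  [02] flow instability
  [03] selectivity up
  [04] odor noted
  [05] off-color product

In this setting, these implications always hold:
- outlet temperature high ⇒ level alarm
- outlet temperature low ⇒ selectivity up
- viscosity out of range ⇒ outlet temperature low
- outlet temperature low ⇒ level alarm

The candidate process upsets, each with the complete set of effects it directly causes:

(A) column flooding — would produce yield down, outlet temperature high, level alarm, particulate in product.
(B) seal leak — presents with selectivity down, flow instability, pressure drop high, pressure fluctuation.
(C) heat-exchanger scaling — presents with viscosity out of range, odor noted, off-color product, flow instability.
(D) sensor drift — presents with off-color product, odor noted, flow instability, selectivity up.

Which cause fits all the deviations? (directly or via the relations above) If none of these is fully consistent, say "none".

Checking each candidate against the observations:
(A) column flooding — level alarm ✓; flow instability ✗; selectivity up ✗; odor noted ✗; off-color product ✗
(B) seal leak — fails on level alarm, selectivity up, odor noted, off-color product (predicts selectivity down, not selectivity up)
(C) heat-exchanger scaling — accounts for every observation (level alarm via viscosity out of range → outlet temperature low → level alarm)
(D) sensor drift — level alarm ✗; flow instability ✓; selectivity up ✓; odor noted ✓; off-color product ✓
(C) alone accounts for all the evidence.

C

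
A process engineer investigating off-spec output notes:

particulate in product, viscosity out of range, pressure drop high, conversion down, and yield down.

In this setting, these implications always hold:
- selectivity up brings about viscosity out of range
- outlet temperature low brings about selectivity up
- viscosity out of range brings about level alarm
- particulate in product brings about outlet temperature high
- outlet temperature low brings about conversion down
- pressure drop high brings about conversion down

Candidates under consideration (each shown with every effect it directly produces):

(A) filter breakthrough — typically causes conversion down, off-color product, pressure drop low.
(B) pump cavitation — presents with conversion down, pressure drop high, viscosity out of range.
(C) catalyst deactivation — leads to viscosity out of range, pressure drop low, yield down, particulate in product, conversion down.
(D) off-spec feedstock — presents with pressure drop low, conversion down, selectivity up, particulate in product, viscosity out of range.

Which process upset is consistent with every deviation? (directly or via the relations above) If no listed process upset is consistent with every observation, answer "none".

For each candidate, compare predicted effects to what was observed:
(A) filter breakthrough — fails on particulate in product, viscosity out of range, pressure drop high, yield down (predicts pressure drop low, not pressure drop high)
(B) pump cavitation — does not account for particulate in product, yield down
(C) catalyst deactivation — fails on pressure drop high (predicts pressure drop low, not pressure drop high)
(D) off-spec feedstock — particulate in product yes; viscosity out of range yes; pressure drop high NO; conversion down yes; yield down NO
No candidate is consistent with all observations.

none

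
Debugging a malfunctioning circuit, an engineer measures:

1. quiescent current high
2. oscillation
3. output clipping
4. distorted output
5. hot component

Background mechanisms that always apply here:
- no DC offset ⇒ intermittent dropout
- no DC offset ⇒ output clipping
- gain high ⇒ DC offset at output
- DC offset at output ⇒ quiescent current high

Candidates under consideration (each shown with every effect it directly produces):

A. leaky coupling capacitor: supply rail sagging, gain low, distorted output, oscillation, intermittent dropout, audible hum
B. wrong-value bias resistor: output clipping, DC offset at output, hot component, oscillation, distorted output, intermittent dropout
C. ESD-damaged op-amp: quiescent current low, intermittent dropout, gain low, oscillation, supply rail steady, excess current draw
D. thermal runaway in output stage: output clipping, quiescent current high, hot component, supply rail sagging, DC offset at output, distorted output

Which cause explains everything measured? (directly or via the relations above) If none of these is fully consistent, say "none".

Testing each hypothesis:
(A) leaky coupling capacitor — does not account for quiescent current high, output clipping, hot component
(B) wrong-value bias resistor — quiescent current high + (by DC offset at output → quiescent current high); oscillation +; output clipping +; distorted output +; hot component +
(C) ESD-damaged op-amp — quiescent current high -; oscillation +; output clipping -; distorted output -; hot component -
(D) thermal runaway in output stage — quiescent current high +; oscillation -; output clipping +; distorted output +; hot component +
(B) is the only candidate with no mismatches.

B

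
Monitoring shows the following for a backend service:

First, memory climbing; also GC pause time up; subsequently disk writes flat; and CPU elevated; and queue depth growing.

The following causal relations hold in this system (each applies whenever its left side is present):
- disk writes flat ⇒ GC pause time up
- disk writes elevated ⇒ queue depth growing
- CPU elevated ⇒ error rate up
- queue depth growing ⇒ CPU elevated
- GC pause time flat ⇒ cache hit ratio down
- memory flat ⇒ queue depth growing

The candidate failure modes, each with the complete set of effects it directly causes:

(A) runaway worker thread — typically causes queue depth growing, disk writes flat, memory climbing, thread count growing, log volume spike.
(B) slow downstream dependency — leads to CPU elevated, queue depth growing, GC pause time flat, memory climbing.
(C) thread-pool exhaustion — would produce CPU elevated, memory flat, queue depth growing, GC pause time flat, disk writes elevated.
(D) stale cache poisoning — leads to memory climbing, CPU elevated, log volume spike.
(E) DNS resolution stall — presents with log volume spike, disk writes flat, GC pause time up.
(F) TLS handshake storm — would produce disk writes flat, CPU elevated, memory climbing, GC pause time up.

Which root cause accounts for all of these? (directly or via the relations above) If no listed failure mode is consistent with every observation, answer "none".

Per-candidate check:
(A) runaway worker thread — memory climbing match; GC pause time up match (via disk writes flat → GC pause time up); disk writes flat match; CPU elevated match (via queue depth growing → CPU elevated); queue depth growing match
(B) slow downstream dependency — fails on GC pause time up, disk writes flat (predicts GC pause time flat, not GC pause time up)
(C) thread-pool exhaustion — fails on memory climbing, GC pause time up, disk writes flat (predicts memory flat, not memory climbing; predicts GC pause time flat, not GC pause time up; predicts disk writes elevated, not disk writes flat)
(D) stale cache poisoning — memory climbing match; GC pause time up miss; disk writes flat miss; CPU elevated match; queue depth growing miss
(E) DNS resolution stall — does not account for memory climbing, CPU elevated, queue depth growing
(F) TLS handshake storm — memory climbing match; GC pause time up match; disk writes flat match; CPU elevated match; queue depth growing miss
Only (A) is consistent with every observation.

A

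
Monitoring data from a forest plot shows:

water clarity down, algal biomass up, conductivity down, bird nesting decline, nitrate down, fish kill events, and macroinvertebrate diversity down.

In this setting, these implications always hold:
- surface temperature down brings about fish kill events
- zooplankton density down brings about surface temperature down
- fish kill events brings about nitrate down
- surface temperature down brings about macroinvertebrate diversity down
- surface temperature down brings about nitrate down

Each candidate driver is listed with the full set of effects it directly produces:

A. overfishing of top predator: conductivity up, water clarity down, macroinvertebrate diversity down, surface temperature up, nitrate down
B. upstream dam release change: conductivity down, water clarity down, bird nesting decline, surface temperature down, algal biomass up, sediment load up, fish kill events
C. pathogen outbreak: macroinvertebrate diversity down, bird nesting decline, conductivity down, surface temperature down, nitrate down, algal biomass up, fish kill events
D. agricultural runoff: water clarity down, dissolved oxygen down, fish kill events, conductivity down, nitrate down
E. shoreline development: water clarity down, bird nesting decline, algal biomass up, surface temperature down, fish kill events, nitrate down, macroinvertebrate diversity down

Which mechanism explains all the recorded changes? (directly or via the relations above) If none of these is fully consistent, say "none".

Per-candidate check:
(A) overfishing of top predator — fails on algal biomass up, conductivity down, bird nesting decline, fish kill events (predicts conductivity up, not conductivity down)
(B) upstream dam release change — water clarity down ✓; algal biomass up ✓; conductivity down ✓; bird nesting decline ✓; nitrate down ✓ (by surface temperature down → nitrate down); fish kill events ✓; macroinvertebrate diversity down ✓ (by surface temperature down → macroinvertebrate diversity down)
(C) pathogen outbreak — does not account for water clarity down
(D) agricultural runoff — water clarity down ✓; algal biomass up ✗; conductivity down ✓; bird nesting decline ✗; nitrate down ✓; fish kill events ✓; macroinvertebrate diversity down ✗
(E) shoreline development — water clarity down ✓; algal biomass up ✓; conductivity down ✗; bird nesting decline ✓; nitrate down ✓; fish kill events ✓; macroinvertebrate diversity down ✓
(B) is the only candidate with no mismatches.

B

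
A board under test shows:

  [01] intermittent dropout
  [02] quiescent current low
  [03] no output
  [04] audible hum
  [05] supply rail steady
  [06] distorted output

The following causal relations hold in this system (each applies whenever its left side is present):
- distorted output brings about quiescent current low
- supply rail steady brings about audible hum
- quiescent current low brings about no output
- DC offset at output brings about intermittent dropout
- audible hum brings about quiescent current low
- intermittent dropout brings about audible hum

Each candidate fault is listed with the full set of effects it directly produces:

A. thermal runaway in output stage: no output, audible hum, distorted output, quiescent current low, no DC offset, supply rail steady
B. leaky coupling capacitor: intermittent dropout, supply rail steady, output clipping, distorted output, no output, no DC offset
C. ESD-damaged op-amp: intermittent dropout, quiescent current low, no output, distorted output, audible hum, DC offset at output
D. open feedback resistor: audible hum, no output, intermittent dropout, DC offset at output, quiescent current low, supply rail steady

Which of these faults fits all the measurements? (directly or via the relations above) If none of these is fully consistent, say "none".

For each candidate, compare predicted effects to what was observed:
(A) thermal runaway in output stage — intermittent dropout -; quiescent current low +; no output +; audible hum +; supply rail steady +; distorted output +
(B) leaky coupling capacitor — intermittent dropout +; quiescent current low + (by distorted output → quiescent current low); no output +; audible hum + (by supply rail steady → audible hum); supply rail steady +; distorted output +
(C) ESD-damaged op-amp — intermittent dropout +; quiescent current low +; no output +; audible hum +; supply rail steady -; distorted output +
(D) open feedback resistor — does not account for distorted output
(B) is the only candidate with no mismatches.

B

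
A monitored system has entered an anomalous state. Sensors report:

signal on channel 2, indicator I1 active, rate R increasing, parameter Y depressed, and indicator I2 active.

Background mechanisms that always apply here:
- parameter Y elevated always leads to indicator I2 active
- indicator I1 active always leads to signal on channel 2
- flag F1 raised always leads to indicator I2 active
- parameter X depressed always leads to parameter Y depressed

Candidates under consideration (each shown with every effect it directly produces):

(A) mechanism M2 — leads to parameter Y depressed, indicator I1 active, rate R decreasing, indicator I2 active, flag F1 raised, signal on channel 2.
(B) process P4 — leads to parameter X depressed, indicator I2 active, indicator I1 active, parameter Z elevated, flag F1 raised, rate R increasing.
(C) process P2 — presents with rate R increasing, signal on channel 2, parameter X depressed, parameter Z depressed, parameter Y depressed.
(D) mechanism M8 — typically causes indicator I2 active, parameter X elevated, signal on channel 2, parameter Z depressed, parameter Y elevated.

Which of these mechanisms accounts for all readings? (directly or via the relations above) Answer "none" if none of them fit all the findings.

For each candidate, compare predicted effects to what was observed:
(A) mechanism M2 — fails on rate R increasing (predicts rate R decreasing, not rate R increasing)
(B) process P4 — accounts for every observation (signal on channel 2 through indicator I1 active → signal on channel 2)
(C) process P2 — signal on channel 2 ✓; indicator I1 active ✗; rate R increasing ✓; parameter Y depressed ✓; indicator I2 active ✗
(D) mechanism M8 — signal on channel 2 ✓; indicator I1 active ✗; rate R increasing ✗; parameter Y depressed ✗; indicator I2 active ✓
Only (B) is consistent with every observation.

B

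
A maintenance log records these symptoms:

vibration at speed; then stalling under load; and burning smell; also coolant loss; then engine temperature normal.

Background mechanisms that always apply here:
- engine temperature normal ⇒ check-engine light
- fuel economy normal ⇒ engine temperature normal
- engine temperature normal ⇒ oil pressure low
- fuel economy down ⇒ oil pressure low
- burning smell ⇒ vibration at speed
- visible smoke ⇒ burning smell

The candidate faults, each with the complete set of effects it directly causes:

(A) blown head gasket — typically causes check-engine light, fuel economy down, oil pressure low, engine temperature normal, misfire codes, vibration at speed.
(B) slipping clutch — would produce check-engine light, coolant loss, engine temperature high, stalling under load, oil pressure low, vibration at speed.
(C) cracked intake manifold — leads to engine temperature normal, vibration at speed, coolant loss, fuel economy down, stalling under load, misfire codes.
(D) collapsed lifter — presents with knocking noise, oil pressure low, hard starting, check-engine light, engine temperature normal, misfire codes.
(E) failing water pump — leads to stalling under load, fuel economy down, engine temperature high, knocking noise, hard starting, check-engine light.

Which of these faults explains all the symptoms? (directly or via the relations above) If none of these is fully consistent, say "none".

none

Per-candidate check:
(A) blown head gasket — vibration at speed +; stalling under load -; burning smell -; coolant loss -; engine temperature normal +
(B) slipping clutch — vibration at speed +; stalling under load +; burning smell -; coolant loss +; engine temperature normal -
(C) cracked intake manifold — vibration at speed +; stalling under load +; burning smell -; coolant loss +; engine temperature normal +
(D) collapsed lifter — does not account for vibration at speed, stalling under load, burning smell, coolant loss
(E) failing water pump — vibration at speed -; stalling under load +; burning smell -; coolant loss -; engine temperature normal -
None of the listed candidates fits everything.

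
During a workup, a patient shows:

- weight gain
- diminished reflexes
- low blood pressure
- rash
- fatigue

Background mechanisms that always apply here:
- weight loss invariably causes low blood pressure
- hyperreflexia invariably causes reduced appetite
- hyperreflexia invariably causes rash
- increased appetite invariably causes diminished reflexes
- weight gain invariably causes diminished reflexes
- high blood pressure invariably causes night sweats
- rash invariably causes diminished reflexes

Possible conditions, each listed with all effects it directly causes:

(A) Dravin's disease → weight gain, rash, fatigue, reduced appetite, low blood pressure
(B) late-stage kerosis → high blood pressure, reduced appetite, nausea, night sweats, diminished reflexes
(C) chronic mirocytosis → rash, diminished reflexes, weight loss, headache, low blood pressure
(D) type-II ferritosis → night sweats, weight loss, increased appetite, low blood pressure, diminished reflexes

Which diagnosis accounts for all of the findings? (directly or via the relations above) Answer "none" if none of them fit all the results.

A

Checking each candidate against the observations:
(A) Dravin's disease — weight gain ✓; diminished reflexes ✓ (by rash → diminished reflexes); low blood pressure ✓; rash ✓; fatigue ✓
(B) late-stage kerosis — fails on weight gain, low blood pressure, rash, fatigue (predicts high blood pressure, not low blood pressure)
(C) chronic mirocytosis — weight gain ✗; diminished reflexes ✓; low blood pressure ✓; rash ✓; fatigue ✗
(D) type-II ferritosis — weight gain ✗; diminished reflexes ✓; low blood pressure ✓; rash ✗; fatigue ✗
Only (A) is consistent with every observation.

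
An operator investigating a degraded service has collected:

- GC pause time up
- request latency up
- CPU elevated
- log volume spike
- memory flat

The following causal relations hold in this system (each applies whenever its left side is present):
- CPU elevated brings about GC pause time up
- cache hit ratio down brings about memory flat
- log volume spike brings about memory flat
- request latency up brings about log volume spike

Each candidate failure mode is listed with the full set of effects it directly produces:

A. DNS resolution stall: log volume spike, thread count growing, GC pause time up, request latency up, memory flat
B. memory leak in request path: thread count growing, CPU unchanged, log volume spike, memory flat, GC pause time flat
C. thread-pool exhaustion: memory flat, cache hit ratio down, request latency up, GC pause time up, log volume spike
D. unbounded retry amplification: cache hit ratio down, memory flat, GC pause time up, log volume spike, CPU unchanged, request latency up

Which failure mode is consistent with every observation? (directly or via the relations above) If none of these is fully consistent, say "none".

Per-candidate check:
(A) DNS resolution stall — GC pause time up match; request latency up match; CPU elevated miss; log volume spike match; memory flat match
(B) memory leak in request path — GC pause time up miss; request latency up miss; CPU elevated miss; log volume spike match; memory flat match
(C) thread-pool exhaustion — GC pause time up match; request latency up match; CPU elevated miss; log volume spike match; memory flat match
(D) unbounded retry amplification — fails on CPU elevated (predicts CPU unchanged, not CPU elevated)
Every candidate fails on at least one observation.

none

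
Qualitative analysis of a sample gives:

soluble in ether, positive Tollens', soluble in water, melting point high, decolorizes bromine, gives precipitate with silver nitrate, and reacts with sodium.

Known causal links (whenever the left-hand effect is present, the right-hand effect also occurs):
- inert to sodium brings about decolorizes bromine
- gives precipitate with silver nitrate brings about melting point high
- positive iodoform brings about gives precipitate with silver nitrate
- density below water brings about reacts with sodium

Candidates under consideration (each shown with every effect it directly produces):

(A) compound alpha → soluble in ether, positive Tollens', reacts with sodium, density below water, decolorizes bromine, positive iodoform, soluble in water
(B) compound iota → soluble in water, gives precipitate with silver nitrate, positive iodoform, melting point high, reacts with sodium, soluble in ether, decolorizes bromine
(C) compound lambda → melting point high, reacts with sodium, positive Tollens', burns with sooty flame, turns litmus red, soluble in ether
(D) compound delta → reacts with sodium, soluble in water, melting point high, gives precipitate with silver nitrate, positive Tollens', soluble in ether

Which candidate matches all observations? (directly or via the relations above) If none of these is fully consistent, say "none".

A

Testing each hypothesis:
(A) compound alpha — soluble in ether +; positive Tollens' +; soluble in water +; melting point high + (by positive iodoform → gives precipitate with silver nitrate → melting point high); decolorizes bromine +; gives precipitate with silver nitrate + (by positive iodoform → gives precipitate with silver nitrate); reacts with sodium +
(B) compound iota — does not account for positive Tollens'
(C) compound lambda — soluble in ether +; positive Tollens' +; soluble in water -; melting point high +; decolorizes bromine -; gives precipitate with silver nitrate -; reacts with sodium +
(D) compound delta — soluble in ether +; positive Tollens' +; soluble in water +; melting point high +; decolorizes bromine -; gives precipitate with silver nitrate +; reacts with sodium +
Only (A) is consistent with every observation.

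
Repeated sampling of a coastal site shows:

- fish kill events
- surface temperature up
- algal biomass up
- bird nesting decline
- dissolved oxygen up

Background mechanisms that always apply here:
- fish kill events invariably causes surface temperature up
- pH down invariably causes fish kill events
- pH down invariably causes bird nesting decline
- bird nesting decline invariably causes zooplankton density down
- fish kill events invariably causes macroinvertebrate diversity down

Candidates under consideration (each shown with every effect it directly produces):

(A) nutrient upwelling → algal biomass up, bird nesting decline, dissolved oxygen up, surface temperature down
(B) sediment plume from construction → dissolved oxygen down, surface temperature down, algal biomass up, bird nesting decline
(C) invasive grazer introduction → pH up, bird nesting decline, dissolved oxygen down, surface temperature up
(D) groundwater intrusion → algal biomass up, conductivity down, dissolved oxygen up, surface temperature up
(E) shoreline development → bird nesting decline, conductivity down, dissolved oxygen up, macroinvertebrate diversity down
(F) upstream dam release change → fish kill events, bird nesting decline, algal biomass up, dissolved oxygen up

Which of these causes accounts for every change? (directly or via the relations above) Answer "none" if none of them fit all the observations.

F

For each candidate, compare predicted effects to what was observed:
(A) nutrient upwelling — fish kill events -; surface temperature up -; algal biomass up +; bird nesting decline +; dissolved oxygen up +
(B) sediment plume from construction — fails on fish kill events, surface temperature up, dissolved oxygen up (predicts surface temperature down, not surface temperature up; predicts dissolved oxygen down, not dissolved oxygen up)
(C) invasive grazer introduction — fails on fish kill events, algal biomass up, dissolved oxygen up (predicts dissolved oxygen down, not dissolved oxygen up)
(D) groundwater intrusion — does not account for fish kill events, bird nesting decline
(E) shoreline development — fish kill events -; surface temperature up -; algal biomass up -; bird nesting decline +; dissolved oxygen up +
(F) upstream dam release change — accounts for every observation (surface temperature up by fish kill events → surface temperature up)
Only (F) is consistent with every observation.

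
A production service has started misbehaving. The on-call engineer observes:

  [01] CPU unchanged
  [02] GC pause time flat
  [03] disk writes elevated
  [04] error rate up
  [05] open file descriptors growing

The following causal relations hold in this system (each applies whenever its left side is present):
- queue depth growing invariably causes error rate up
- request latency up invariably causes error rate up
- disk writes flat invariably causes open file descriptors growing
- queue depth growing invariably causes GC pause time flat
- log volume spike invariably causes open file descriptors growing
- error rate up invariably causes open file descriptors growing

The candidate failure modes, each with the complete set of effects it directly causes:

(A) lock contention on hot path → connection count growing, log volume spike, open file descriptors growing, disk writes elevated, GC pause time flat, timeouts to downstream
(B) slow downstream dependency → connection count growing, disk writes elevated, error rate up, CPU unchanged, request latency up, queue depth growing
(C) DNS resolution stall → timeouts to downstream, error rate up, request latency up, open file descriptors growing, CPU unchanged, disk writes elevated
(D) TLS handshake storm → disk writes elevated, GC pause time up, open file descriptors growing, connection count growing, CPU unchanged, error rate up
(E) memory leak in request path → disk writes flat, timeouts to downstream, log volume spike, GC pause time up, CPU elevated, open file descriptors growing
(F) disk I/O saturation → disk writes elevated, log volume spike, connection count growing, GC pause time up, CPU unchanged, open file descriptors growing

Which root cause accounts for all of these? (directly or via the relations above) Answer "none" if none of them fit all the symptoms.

Per-candidate check:
(A) lock contention on hot path — CPU unchanged miss; GC pause time flat match; disk writes elevated match; error rate up miss; open file descriptors growing match
(B) slow downstream dependency — CPU unchanged match; GC pause time flat match (by queue depth growing → GC pause time flat); disk writes elevated match; error rate up match; open file descriptors growing match (by error rate up → open file descriptors growing)
(C) DNS resolution stall — CPU unchanged match; GC pause time flat miss; disk writes elevated match; error rate up match; open file descriptors growing match
(D) TLS handshake storm — fails on GC pause time flat (predicts GC pause time up, not GC pause time flat)
(E) memory leak in request path — CPU unchanged miss; GC pause time flat miss; disk writes elevated miss; error rate up miss; open file descriptors growing match
(F) disk I/O saturation — CPU unchanged match; GC pause time flat miss; disk writes elevated match; error rate up miss; open file descriptors growing match
(B) is the only candidate with no mismatches.

B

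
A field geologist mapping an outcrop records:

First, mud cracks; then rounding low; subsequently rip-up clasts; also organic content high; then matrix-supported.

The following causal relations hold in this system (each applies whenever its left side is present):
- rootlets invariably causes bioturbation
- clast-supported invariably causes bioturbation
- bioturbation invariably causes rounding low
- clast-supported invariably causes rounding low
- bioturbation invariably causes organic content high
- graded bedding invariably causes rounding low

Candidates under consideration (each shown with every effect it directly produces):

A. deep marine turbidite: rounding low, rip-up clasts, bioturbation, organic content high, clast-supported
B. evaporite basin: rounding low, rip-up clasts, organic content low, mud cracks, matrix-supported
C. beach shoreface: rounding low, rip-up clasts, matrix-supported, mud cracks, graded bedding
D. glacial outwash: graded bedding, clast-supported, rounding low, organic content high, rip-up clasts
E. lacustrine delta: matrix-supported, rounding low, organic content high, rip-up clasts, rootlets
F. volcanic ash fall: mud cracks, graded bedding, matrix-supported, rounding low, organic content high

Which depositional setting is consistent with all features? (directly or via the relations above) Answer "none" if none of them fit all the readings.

none

Per-candidate check:
(A) deep marine turbidite — mud cracks NO; rounding low yes; rip-up clasts yes; organic content high yes; matrix-supported NO
(B) evaporite basin — mud cracks yes; rounding low yes; rip-up clasts yes; organic content high NO; matrix-supported yes
(C) beach shoreface — mud cracks yes; rounding low yes; rip-up clasts yes; organic content high NO; matrix-supported yes
(D) glacial outwash — mud cracks NO; rounding low yes; rip-up clasts yes; organic content high yes; matrix-supported NO
(E) lacustrine delta — does not account for mud cracks
(F) volcanic ash fall — mud cracks yes; rounding low yes; rip-up clasts NO; organic content high yes; matrix-supported yes
Every candidate fails on at least one observation.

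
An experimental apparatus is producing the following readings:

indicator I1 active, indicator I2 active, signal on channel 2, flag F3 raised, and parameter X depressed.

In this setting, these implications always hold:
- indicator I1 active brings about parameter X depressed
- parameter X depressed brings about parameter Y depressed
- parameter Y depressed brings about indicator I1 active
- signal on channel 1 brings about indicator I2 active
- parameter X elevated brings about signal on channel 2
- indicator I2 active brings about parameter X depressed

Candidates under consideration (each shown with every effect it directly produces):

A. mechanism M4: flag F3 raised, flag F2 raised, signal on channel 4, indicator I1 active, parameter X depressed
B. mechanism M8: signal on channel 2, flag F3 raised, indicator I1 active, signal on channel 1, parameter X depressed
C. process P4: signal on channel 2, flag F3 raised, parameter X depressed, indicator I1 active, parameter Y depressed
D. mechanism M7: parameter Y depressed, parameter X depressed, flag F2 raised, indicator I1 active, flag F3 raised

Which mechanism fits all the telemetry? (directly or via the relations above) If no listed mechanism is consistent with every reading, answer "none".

Per-candidate check:
(A) mechanism M4 — does not account for indicator I2 active, signal on channel 2
(B) mechanism M8 — accounts for every observation (indicator I2 active by signal on channel 1 → indicator I2 active)
(C) process P4 — indicator I1 active yes; indicator I2 active NO; signal on channel 2 yes; flag F3 raised yes; parameter X depressed yes
(D) mechanism M7 — does not account for indicator I2 active, signal on channel 2
(B) alone accounts for all the evidence.

B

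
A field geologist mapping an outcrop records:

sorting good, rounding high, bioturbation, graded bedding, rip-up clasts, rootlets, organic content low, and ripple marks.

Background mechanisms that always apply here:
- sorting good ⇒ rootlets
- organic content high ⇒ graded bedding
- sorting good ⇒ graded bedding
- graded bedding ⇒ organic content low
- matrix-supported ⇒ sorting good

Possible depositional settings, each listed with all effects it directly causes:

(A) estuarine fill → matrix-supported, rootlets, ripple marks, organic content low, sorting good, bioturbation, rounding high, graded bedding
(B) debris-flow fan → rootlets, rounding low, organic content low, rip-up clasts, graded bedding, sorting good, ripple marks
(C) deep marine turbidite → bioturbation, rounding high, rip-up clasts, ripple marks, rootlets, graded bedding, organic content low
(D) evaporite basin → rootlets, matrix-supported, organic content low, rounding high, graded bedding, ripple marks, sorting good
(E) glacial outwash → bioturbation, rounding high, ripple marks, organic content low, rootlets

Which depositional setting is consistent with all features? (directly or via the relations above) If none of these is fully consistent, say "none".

Testing each hypothesis:
(A) estuarine fill — sorting good match; rounding high match; bioturbation match; graded bedding match; rip-up clasts miss; rootlets match; organic content low match; ripple marks match
(B) debris-flow fan — fails on rounding high, bioturbation (predicts rounding low, not rounding high)
(C) deep marine turbidite — does not account for sorting good
(D) evaporite basin — sorting good match; rounding high match; bioturbation miss; graded bedding match; rip-up clasts miss; rootlets match; organic content low match; ripple marks match
(E) glacial outwash — sorting good miss; rounding high match; bioturbation match; graded bedding miss; rip-up clasts miss; rootlets match; organic content low match; ripple marks match
Every candidate fails on at least one observation.

none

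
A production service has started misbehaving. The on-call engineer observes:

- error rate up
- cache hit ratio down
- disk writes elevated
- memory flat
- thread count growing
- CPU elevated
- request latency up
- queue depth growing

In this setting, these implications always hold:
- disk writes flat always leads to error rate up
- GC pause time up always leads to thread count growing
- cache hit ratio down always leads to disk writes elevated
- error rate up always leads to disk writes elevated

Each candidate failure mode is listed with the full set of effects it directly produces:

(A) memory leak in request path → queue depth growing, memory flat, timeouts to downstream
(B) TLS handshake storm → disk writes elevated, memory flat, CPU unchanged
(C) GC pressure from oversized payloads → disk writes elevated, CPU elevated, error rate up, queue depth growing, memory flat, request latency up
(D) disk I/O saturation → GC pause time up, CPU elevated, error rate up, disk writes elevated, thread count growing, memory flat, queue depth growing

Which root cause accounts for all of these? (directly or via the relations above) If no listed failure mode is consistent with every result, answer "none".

Per-candidate check:
(A) memory leak in request path — error rate up -; cache hit ratio down -; disk writes elevated -; memory flat +; thread count growing -; CPU elevated -; request latency up -; queue depth growing +
(B) TLS handshake storm — fails on error rate up, cache hit ratio down, thread count growing, CPU elevated, request latency up, queue depth growing (predicts CPU unchanged, not CPU elevated)
(C) GC pressure from oversized payloads — does not account for cache hit ratio down, thread count growing
(D) disk I/O saturation — error rate up +; cache hit ratio down -; disk writes elevated +; memory flat +; thread count growing +; CPU elevated +; request latency up -; queue depth growing +
Every candidate fails on at least one observation.

none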